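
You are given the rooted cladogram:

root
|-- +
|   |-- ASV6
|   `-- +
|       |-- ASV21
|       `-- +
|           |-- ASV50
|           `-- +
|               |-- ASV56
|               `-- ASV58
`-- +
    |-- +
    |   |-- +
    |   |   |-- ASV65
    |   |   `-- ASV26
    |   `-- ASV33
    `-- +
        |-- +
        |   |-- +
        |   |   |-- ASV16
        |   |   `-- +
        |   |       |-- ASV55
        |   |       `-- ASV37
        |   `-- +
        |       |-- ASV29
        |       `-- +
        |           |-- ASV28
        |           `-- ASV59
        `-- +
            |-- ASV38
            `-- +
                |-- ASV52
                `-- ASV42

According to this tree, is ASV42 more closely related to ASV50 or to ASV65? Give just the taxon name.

The MRCA of ASV42 and ASV65 subtends (((ASV65,ASV26),ASV33),(((ASV16,(ASV55,ASV37)),(ASV29,(ASV28,ASV59))),(ASV38,(ASV52,ASV42)))) (12 taxa).
The MRCA of ASV42 and ASV50 is the root, subtending the entire tree (17 taxa).
The first is nested inside the second, so ASV42 shares a more recent common ancestor with ASV65.

ASV65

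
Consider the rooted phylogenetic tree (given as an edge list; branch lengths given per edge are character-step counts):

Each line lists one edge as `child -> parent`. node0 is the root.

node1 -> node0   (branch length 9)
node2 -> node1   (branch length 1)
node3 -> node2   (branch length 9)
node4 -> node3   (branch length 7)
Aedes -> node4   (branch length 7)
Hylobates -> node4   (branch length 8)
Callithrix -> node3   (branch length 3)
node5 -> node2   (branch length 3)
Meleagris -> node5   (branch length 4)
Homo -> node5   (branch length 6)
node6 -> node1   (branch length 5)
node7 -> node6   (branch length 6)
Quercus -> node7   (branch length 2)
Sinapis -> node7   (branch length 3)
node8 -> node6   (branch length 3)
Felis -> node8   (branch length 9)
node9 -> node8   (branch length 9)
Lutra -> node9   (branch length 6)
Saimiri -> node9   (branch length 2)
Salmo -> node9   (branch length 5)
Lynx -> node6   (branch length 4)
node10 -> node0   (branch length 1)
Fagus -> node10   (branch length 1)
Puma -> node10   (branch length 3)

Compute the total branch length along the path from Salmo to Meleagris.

30

The path runs Salmo → … → MRCA → … → Meleagris; the MRCA is the node subtending ((((Aedes,Hylobates),Callithrix),(Meleagris,Homo)),((Quercus,Sinapis),(Felis,(Lutra,Saimiri,Salmo)),Lynx)).
Branch lengths along that path: 5 + 9 + 3 + 5 + 1 + 3 + 4 = 30.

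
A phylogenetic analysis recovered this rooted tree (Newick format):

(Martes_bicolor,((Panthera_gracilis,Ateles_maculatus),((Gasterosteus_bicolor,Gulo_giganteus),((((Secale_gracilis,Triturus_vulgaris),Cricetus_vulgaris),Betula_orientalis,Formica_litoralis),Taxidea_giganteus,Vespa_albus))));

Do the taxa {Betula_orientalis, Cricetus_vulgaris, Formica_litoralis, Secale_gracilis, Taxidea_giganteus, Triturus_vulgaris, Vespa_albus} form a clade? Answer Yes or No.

Yes

The most recent common ancestor of these taxa subtends ((((Secale_gracilis,Triturus_vulgaris),Cricetus_vulgaris),Betula_orientalis,Formica_litoralis),Taxidea_giganteus,Vespa_albus).
That clade has exactly 7 tips — every listed taxon and nothing else — so the group is monophyletic.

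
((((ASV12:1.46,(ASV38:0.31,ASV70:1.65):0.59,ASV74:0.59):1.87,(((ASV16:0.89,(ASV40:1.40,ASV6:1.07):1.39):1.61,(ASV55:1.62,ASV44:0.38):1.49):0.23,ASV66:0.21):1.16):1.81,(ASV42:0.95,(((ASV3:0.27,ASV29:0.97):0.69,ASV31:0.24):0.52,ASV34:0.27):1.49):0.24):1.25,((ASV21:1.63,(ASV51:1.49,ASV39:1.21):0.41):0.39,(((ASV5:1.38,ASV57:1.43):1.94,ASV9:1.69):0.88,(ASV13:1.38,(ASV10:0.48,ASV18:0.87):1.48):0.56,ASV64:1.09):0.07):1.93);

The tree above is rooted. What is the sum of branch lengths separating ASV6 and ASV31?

The path runs ASV6 → … → MRCA → … → ASV31; the MRCA is the node subtending (((ASV12,(ASV38,ASV70),ASV74),(((ASV16,(ASV40,ASV6)),(ASV55,ASV44)),ASV66)),(ASV42,(((ASV3,ASV29),ASV31),ASV34))).
Branch lengths along that path: 1.07 + 1.39 + 1.61 + 0.23 + 1.16 + 1.81 + 0.24 + 1.49 + 0.52 + 0.24 = 9.76.

9.76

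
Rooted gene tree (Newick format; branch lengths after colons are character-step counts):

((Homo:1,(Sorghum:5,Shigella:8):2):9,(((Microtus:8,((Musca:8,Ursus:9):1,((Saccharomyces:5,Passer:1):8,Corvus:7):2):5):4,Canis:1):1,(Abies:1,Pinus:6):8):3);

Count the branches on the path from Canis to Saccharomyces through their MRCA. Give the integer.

6

The MRCA of Canis and Saccharomyces is the node subtending ((Microtus,((Musca,Ursus),((Saccharomyces,Passer),Corvus))),Canis).
From Canis up to that node: 1 branch. From Saccharomyces up to the same node: 5 branches. Total: 1 + 5 = 6.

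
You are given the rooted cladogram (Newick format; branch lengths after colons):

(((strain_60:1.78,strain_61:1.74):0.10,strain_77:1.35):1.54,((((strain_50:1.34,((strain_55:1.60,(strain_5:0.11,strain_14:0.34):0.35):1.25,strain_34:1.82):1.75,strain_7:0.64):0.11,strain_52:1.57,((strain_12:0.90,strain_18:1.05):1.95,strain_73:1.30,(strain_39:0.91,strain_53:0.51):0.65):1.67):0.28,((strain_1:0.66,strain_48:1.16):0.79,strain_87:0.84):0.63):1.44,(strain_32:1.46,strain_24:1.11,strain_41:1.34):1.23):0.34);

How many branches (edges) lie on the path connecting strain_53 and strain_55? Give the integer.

7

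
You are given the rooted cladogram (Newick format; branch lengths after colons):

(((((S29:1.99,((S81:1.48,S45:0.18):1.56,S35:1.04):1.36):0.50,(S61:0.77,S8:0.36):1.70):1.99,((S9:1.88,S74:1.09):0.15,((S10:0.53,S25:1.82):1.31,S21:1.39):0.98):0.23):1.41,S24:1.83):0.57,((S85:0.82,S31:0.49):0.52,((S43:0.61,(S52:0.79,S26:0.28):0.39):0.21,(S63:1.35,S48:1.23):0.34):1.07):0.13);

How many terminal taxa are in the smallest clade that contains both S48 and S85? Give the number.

The MRCA of S48 and S85 is the node subtending ((S85,S31),((S43,(S52,S26)),(S63,S48))).
That clade contains 7 terminal taxa: S26, S31, S43, S48, S52, S63, S85.

7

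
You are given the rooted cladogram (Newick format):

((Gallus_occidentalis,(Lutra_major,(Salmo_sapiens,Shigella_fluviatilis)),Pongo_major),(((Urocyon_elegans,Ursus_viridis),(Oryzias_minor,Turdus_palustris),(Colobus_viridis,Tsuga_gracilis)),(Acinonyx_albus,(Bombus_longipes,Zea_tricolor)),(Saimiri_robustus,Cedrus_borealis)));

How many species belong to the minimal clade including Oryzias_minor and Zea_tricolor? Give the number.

11

The MRCA of Oryzias_minor and Zea_tricolor is the node subtending (((Urocyon_elegans,Ursus_viridis),(Oryzias_minor,Turdus_palustris),(Colobus_viridis,Tsuga_gracilis)),(Acinonyx_albus,(Bombus_longipes,Zea_tricolor)),(Saimiri_robustus,Cedrus_borealis)).
That clade contains 11 terminal taxa: Acinonyx_albus, Bombus_longipes, Cedrus_borealis, Colobus_viridis, Oryzias_minor, Saimiri_robustus, Tsuga_gracilis, Turdus_palustris, Urocyon_elegans, Ursus_viridis, Zea_tricolor.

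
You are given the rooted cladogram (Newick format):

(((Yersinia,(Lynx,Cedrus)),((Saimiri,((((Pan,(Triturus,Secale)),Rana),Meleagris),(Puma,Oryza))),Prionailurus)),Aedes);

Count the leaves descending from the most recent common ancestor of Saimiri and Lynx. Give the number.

The MRCA of Saimiri and Lynx is the node subtending ((Yersinia,(Lynx,Cedrus)),((Saimiri,((((Pan,(Triturus,Secale)),Rana),Meleagris),(Puma,Oryza))),Prionailurus)).
That clade contains 12 terminal taxa: Cedrus, Lynx, Meleagris, Oryza, Pan, Prionailurus, Puma, Rana, Saimiri, Secale, Triturus, Yersinia.

12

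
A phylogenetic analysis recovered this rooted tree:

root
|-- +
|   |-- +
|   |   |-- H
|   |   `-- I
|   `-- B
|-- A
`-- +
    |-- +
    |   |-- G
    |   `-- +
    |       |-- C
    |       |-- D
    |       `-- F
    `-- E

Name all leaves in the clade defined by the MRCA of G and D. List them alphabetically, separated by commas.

Tracing G: it sits inside (G,(C,D,F)).
Tracing D: it sits inside (C,D,F).
The smallest clade enclosing both is (G,(C,D,F)); the answer is its 4 terminal taxa in alphabetical order.

C, D, F, G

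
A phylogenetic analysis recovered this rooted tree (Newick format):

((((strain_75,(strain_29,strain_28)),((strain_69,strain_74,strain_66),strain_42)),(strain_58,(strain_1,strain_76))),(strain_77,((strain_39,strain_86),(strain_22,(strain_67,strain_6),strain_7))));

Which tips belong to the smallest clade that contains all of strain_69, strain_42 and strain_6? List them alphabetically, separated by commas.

Tracing strain_69: it sits inside (strain_69,strain_74,strain_66).
Tracing strain_42: it sits inside ((strain_69,strain_74,strain_66),strain_42).
Tracing strain_6: it sits inside (strain_67,strain_6).
The smallest clade enclosing all 3 is the whole tree (their MRCA is the root), so the answer is all 17 tips in alphabetical order.

strain_1, strain_22, strain_28, strain_29, strain_39, strain_42, strain_58, strain_6, strain_66, strain_67, strain_69, strain_7, strain_74, strain_75, strain_76, strain_77, strain_86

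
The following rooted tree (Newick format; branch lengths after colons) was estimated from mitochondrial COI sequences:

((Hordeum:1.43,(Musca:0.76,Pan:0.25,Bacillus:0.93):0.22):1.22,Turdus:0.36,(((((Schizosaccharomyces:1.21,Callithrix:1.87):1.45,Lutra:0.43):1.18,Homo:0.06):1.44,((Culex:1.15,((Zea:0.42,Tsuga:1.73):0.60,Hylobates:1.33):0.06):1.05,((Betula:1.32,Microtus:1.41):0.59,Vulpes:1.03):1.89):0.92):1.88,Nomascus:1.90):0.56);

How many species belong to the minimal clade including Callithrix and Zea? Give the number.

11

The MRCA of Callithrix and Zea is the node subtending ((((Schizosaccharomyces,Callithrix),Lutra),Homo),((Culex,((Zea,Tsuga),Hylobates)),((Betula,Microtus),Vulpes))).
That clade contains 11 terminal taxa: Betula, Callithrix, Culex, Homo, Hylobates, Lutra, Microtus, Schizosaccharomyces, Tsuga, Vulpes, Zea.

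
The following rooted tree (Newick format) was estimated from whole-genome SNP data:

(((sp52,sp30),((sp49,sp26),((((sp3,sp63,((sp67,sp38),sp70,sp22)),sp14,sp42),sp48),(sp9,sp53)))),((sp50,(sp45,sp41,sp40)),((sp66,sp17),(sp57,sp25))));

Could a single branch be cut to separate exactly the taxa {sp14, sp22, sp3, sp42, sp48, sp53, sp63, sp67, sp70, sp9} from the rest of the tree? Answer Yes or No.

No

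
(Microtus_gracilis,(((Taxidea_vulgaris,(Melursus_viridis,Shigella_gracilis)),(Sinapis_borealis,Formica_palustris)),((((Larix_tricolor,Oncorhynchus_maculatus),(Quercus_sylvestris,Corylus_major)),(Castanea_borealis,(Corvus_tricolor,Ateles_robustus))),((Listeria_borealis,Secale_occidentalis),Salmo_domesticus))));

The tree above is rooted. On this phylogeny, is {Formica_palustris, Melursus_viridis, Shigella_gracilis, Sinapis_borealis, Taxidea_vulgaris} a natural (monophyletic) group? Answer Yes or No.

The most recent common ancestor of these taxa subtends ((Taxidea_vulgaris,(Melursus_viridis,Shigella_gracilis)),(Sinapis_borealis,Formica_palustris)).
That clade has exactly 5 tips — every listed taxon and nothing else — so the group is monophyletic.

Yes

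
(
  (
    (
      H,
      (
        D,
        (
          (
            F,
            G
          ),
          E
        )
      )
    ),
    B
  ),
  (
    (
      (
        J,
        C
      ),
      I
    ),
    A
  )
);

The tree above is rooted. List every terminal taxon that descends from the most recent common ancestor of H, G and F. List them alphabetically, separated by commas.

D, E, F, G, H

Tracing H: it sits inside (H,(D,((F,G),E))).
Tracing G: it sits inside (F,G).
Tracing F: it sits inside (F,G).
The smallest clade enclosing all 3 is (H,(D,((F,G),E))); the answer is its 5 terminal taxa in alphabetical order.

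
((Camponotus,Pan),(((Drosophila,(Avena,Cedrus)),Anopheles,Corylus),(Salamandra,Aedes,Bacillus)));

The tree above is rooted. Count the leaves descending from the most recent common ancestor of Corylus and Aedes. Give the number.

8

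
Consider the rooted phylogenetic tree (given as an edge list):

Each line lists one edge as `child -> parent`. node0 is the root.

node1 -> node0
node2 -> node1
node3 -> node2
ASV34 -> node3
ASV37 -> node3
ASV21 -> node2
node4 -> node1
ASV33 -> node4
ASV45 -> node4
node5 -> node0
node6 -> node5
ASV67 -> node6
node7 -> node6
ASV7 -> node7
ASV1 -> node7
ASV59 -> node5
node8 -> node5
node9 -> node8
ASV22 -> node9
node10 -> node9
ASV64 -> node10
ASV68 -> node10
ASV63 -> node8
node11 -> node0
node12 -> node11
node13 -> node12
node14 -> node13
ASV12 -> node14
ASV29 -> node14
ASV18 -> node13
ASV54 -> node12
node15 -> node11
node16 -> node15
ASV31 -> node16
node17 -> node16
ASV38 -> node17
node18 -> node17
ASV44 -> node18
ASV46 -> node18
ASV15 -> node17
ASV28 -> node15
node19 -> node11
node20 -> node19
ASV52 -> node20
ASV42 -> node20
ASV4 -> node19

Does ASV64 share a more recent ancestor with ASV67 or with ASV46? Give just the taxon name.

ASV67

The MRCA of ASV64 and ASV67 subtends ((ASV67,(ASV7,ASV1)),ASV59,((ASV22,(ASV64,ASV68)),ASV63)) (8 taxa).
The MRCA of ASV64 and ASV46 is the root, subtending the entire tree (26 taxa).
The first is nested inside the second, so ASV64 shares a more recent common ancestor with ASV67.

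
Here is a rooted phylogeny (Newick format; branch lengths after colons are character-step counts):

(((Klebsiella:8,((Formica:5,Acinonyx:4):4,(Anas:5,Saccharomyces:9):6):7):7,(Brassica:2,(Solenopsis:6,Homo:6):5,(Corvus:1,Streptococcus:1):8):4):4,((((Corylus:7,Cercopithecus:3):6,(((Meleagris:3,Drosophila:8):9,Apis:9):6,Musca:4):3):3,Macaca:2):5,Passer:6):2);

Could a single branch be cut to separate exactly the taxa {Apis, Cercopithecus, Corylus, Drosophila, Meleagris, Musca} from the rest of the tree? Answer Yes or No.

Yes

The most recent common ancestor of these taxa subtends ((Corylus,Cercopithecus),(((Meleagris,Drosophila),Apis),Musca)).
That clade has exactly 6 tips — every listed taxon and nothing else — so the group is monophyletic.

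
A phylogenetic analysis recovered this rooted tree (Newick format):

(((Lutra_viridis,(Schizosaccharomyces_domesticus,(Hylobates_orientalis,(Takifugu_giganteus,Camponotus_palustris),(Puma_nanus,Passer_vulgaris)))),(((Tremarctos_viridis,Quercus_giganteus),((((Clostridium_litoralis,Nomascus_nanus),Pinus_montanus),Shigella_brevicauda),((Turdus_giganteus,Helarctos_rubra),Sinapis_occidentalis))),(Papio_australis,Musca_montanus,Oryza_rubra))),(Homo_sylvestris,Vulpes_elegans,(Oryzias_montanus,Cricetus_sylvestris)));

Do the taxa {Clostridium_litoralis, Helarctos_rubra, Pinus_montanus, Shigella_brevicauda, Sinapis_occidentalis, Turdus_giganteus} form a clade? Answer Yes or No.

No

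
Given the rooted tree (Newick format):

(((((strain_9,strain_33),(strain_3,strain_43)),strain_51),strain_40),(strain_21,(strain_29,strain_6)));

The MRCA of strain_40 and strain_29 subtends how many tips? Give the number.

The MRCA of strain_40 and strain_29 is the root, so the clade is the entire tree.
That clade contains 9 terminal taxa: strain_21, strain_29, strain_3, strain_33, strain_40, strain_43, strain_51, strain_6, strain_9.

9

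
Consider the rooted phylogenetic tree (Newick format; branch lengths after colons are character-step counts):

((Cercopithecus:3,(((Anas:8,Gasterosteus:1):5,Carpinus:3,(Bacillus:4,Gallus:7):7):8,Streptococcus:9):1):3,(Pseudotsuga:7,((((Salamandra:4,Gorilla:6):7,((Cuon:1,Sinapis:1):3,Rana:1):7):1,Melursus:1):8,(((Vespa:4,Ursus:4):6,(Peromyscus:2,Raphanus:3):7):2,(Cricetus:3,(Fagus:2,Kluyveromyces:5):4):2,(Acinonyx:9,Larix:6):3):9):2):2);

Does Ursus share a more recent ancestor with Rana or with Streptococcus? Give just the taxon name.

The MRCA of Ursus and Rana subtends ((((Salamandra,Gorilla),((Cuon,Sinapis),Rana)),Melursus),(((Vespa,Ursus),(Peromyscus,Raphanus)),(Cricetus,(Fagus,Kluyveromyces)),(Acinonyx,Larix))) (15 taxa).
The MRCA of Ursus and Streptococcus is the root, subtending the entire tree (23 taxa).
The first is nested inside the second, so Ursus shares a more recent common ancestor with Rana.

Rana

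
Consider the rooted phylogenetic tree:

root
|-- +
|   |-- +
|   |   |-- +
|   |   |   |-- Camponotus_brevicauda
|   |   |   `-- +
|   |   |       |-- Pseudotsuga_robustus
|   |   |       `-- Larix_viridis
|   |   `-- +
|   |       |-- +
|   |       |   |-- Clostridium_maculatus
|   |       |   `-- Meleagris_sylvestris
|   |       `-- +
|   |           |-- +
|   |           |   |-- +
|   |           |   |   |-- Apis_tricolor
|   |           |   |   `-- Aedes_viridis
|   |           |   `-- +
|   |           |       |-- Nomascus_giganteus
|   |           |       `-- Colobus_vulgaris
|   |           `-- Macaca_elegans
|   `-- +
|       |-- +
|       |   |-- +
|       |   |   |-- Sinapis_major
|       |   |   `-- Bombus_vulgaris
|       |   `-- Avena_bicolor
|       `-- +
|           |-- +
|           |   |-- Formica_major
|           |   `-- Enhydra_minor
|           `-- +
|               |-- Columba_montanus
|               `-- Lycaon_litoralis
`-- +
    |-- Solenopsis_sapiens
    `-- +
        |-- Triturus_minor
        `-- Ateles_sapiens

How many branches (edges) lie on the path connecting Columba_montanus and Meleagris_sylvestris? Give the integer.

The MRCA of Columba_montanus and Meleagris_sylvestris is the node subtending (((Camponotus_brevicauda,(Pseudotsuga_robustus,Larix_viridis)),((Clostridium_maculatus,Meleagris_sylvestris),(((Apis_tricolor,Aedes_viridis),(Nomascus_giganteus,Colobus_vulgaris)),Macaca_elegans))),(((Sinapis_major,Bombus_vulgaris),Avena_bicolor),((Formica_major,Enhydra_minor),(Columba_montanus,Lycaon_litoralis)))).
From Columba_montanus up to that node: 4 branches. From Meleagris_sylvestris up to the same node: 4 branches. Total: 4 + 4 = 8.

8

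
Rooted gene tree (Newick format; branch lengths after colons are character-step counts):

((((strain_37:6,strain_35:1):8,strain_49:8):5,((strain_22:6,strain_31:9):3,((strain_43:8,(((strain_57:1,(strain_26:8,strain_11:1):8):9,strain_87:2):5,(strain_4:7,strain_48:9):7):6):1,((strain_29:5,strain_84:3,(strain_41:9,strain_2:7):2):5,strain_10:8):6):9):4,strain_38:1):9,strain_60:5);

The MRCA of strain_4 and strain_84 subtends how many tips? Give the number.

12

The MRCA of strain_4 and strain_84 is the node subtending ((strain_43,(((strain_57,(strain_26,strain_11)),strain_87),(strain_4,strain_48))),((strain_29,strain_84,(strain_41,strain_2)),strain_10)).
That clade contains 12 terminal taxa: strain_10, strain_11, strain_2, strain_26, strain_29, strain_4, strain_41, strain_43, strain_48, strain_57, strain_84, strain_87.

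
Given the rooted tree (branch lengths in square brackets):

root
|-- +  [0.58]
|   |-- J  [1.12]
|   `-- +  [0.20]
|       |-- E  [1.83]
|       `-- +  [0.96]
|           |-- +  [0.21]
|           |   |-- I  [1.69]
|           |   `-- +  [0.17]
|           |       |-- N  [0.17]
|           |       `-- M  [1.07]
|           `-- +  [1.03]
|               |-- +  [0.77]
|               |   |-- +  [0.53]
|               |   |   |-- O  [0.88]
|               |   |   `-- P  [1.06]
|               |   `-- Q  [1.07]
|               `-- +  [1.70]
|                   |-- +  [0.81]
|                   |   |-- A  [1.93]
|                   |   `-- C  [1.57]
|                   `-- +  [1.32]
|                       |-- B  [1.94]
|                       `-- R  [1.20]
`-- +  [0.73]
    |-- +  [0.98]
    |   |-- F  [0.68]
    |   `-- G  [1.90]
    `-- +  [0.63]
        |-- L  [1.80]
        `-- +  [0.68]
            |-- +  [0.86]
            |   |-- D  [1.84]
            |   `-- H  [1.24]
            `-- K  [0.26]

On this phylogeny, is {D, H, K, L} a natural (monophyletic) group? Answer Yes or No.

The most recent common ancestor of these taxa subtends (L,((D,H),K)).
That clade has exactly 4 tips — every listed taxon and nothing else — so the group is monophyletic.

Yes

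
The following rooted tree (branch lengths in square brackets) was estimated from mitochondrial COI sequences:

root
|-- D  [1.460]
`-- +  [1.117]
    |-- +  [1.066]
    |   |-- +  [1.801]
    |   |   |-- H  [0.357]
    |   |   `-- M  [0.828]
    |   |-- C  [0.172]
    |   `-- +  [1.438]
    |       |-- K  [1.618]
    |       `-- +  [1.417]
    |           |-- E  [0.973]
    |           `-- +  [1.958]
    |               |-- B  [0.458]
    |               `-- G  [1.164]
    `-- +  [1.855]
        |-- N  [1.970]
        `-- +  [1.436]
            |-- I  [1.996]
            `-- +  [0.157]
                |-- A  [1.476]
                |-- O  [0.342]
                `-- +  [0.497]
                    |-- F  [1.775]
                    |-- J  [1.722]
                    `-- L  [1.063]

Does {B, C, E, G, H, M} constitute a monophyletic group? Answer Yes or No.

No

The MRCA of the listed taxa subtends ((H,M),C,(K,(E,(B,G)))).
That clade also contains K, which is not in the proposed group, so the group is not monophyletic.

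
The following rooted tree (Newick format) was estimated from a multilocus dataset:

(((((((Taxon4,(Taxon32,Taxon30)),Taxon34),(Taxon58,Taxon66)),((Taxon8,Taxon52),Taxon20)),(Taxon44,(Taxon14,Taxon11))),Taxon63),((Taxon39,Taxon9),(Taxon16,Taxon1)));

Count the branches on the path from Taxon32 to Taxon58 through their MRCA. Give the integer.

6

The MRCA of Taxon32 and Taxon58 is the node subtending (((Taxon4,(Taxon32,Taxon30)),Taxon34),(Taxon58,Taxon66)).
From Taxon32 up to that node: 4 branches. From Taxon58 up to the same node: 2 branches. Total: 4 + 2 = 6.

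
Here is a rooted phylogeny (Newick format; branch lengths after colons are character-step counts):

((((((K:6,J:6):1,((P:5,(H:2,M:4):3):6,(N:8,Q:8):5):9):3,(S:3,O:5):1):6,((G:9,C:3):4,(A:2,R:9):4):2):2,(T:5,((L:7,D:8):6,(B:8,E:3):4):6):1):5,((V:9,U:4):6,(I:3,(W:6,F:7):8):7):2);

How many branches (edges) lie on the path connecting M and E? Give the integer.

The MRCA of M and E is the node subtending (((((K,J),((P,(H,M)),(N,Q))),(S,O)),((G,C),(A,R))),(T,((L,D),(B,E)))).
From M up to that node: 7 branches. From E up to the same node: 4 branches. Total: 7 + 4 = 11.

11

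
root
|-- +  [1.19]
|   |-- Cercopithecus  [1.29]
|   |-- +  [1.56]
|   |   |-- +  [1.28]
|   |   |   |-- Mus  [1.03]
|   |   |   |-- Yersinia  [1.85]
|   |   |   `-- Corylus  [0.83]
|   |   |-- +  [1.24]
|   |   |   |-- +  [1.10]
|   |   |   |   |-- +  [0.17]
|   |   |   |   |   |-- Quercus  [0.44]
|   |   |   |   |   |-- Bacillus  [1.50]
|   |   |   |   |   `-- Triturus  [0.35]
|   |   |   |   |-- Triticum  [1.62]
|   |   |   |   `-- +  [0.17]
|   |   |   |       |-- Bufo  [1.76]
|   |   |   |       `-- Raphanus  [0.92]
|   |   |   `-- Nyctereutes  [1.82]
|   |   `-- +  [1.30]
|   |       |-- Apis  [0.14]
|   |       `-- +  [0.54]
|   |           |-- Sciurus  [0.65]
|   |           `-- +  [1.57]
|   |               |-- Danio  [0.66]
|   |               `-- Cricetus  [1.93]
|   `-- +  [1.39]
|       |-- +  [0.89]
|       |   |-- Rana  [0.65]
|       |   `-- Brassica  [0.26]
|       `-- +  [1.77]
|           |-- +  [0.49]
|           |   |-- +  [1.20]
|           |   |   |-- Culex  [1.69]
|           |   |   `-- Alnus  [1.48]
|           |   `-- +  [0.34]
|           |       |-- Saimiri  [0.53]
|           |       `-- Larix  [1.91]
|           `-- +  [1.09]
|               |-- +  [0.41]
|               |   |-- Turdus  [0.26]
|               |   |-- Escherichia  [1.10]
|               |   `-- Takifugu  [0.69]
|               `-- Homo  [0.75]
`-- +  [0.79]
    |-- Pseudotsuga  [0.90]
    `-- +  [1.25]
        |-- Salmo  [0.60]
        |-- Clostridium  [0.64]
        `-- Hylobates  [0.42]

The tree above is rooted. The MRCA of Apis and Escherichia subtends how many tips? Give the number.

The MRCA of Apis and Escherichia is the node subtending (Cercopithecus,((Mus,Yersinia,Corylus),(((Quercus,Bacillus,Triturus),Triticum,(Bufo,Raphanus)),Nyctereutes),(Apis,(Sciurus,(Danio,Cricetus)))),((Rana,Brassica),(((Culex,Alnus),(Saimiri,Larix)),((Turdus,Escherichia,Takifugu),Homo)))).
That clade contains 25 terminal taxa: Alnus, Apis, Bacillus, Brassica, Bufo, Cercopithecus, Corylus, Cricetus, Culex, Danio, Escherichia, Homo, Larix, Mus, Nyctereutes, Quercus, Rana, Raphanus, Saimiri, Sciurus, Takifugu, Triticum, Triturus, Turdus, Yersinia.

25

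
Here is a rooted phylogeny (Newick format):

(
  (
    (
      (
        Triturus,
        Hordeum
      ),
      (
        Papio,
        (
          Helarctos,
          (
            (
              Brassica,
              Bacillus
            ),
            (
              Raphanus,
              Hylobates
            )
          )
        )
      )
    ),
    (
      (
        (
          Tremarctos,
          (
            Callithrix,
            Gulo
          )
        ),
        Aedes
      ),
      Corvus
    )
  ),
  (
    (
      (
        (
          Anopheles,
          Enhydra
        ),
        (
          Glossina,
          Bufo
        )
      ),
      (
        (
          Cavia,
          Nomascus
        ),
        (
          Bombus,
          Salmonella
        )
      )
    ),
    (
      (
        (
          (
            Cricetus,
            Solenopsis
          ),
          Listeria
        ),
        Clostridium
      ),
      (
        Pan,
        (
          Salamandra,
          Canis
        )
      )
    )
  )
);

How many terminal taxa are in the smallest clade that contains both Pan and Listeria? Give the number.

7

The MRCA of Pan and Listeria is the node subtending ((((Cricetus,Solenopsis),Listeria),Clostridium),(Pan,(Salamandra,Canis))).
That clade contains 7 terminal taxa: Canis, Clostridium, Cricetus, Listeria, Pan, Salamandra, Solenopsis.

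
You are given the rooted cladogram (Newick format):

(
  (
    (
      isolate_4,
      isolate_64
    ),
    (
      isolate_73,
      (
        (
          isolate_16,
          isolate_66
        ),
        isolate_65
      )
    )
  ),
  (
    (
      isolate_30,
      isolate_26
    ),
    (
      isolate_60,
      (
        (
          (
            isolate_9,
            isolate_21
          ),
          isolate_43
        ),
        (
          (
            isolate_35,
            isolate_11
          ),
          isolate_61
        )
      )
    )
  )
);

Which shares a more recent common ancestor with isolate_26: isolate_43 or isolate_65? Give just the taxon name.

The MRCA of isolate_26 and isolate_43 subtends ((isolate_30,isolate_26),(isolate_60,(((isolate_9,isolate_21),isolate_43),((isolate_35,isolate_11),isolate_61)))) (9 taxa).
The MRCA of isolate_26 and isolate_65 is the root, subtending the entire tree (15 taxa).
The first is nested inside the second, so isolate_26 shares a more recent common ancestor with isolate_43.

isolate_43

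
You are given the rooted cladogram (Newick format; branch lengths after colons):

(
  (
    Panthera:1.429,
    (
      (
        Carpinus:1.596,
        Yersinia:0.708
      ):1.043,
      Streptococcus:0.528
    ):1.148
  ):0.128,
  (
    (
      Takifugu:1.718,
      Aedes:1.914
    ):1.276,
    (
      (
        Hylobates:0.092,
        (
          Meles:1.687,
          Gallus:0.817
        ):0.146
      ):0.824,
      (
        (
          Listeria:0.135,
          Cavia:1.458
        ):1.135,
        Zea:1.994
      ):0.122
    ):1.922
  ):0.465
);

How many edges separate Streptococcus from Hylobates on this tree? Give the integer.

7

The MRCA of Streptococcus and Hylobates is the root of the tree.
From Streptococcus up to that node: 3 branches. From Hylobates up to the same node: 4 branches. Total: 3 + 4 = 7.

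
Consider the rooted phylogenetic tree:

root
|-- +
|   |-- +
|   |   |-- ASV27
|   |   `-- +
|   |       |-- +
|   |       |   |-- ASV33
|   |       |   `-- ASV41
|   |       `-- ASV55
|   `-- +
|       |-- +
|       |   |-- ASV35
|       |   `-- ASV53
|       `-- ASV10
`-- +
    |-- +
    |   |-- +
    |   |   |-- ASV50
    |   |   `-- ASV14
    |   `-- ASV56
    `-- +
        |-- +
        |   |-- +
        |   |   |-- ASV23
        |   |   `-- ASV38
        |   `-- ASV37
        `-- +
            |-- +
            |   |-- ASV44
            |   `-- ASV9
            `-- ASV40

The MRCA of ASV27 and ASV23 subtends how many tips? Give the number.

The MRCA of ASV27 and ASV23 is the root, so the clade is the entire tree.
That clade contains 16 terminal taxa: ASV10, ASV14, ASV23, ASV27, ASV33, ASV35, ASV37, ASV38, ASV40, ASV41, ASV44, ASV50, ASV53, ASV55, ASV56, ASV9.

16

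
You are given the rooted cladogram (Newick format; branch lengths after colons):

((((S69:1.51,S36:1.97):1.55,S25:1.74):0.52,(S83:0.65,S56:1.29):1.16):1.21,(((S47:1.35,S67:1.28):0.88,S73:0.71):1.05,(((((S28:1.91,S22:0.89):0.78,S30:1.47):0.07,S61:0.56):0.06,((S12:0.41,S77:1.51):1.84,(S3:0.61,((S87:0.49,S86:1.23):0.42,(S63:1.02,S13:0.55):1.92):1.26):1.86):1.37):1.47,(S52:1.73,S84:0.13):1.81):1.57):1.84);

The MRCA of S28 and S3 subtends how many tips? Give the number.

11

The MRCA of S28 and S3 is the node subtending ((((S28,S22),S30),S61),((S12,S77),(S3,((S87,S86),(S63,S13))))).
That clade contains 11 terminal taxa: S12, S13, S22, S28, S3, S30, S61, S63, S77, S86, S87.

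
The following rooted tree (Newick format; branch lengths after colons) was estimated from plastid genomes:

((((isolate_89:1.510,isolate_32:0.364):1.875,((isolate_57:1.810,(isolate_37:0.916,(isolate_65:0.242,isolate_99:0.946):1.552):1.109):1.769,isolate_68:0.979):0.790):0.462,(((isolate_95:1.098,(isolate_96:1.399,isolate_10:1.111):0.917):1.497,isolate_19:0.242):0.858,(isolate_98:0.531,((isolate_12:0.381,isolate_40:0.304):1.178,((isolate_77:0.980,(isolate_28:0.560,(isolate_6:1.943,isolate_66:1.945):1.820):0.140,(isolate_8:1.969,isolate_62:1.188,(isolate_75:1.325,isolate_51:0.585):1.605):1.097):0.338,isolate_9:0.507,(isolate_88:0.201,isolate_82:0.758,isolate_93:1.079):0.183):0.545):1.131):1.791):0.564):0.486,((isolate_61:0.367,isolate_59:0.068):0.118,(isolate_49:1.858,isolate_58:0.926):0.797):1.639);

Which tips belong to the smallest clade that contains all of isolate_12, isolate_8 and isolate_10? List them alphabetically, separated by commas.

isolate_10, isolate_12, isolate_19, isolate_28, isolate_40, isolate_51, isolate_6, isolate_62, isolate_66, isolate_75, isolate_77, isolate_8, isolate_82, isolate_88, isolate_9, isolate_93, isolate_95, isolate_96, isolate_98

Tracing isolate_12: it sits inside (isolate_12,isolate_40).
Tracing isolate_8: it sits inside (isolate_8,isolate_62,(isolate_75,isolate_51)).
Tracing isolate_10: it sits inside (isolate_96,isolate_10).
The smallest clade enclosing all 3 is (((isolate_95,(isolate_96,isolate_10)),isolate_19),(isolate_98,((isolate_12,isolate_40),((isolate_77,(isolate_28,(isolate_6,isolate_66)),(isolate_8,isolate_62,(isolate_75,isolate_51))),isolate_9,(isolate_88,isolate_82,isolate_93))))); the answer is its 19 terminal taxa in alphabetical order.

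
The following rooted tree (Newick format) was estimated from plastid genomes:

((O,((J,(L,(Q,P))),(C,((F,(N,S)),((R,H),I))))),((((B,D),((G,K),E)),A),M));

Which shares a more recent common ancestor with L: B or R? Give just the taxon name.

The MRCA of L and R subtends ((J,(L,(Q,P))),(C,((F,(N,S)),((R,H),I)))) (11 taxa).
The MRCA of L and B is the root, subtending the entire tree (19 taxa).
The first is nested inside the second, so L shares a more recent common ancestor with R.

R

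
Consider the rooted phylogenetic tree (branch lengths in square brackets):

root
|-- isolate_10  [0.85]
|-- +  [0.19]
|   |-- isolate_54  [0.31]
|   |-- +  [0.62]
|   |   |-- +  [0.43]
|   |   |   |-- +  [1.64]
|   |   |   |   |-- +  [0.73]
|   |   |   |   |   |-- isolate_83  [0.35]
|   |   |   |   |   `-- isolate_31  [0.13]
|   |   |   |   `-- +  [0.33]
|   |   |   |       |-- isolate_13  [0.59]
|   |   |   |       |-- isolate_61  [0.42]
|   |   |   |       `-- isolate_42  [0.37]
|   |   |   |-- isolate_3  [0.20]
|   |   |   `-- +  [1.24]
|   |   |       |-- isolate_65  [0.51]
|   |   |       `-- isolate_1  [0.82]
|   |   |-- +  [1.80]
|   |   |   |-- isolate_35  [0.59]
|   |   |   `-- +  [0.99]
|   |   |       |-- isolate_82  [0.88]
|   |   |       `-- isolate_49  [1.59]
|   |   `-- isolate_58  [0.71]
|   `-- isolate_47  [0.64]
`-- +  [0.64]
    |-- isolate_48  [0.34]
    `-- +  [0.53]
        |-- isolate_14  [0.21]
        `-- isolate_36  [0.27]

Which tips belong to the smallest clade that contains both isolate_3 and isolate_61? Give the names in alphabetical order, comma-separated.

Tracing isolate_3: it sits inside (((isolate_83,isolate_31),(isolate_13,isolate_61,isolate_42)),isolate_3,(isolate_65,isolate_1)).
Tracing isolate_61: it sits inside (isolate_13,isolate_61,isolate_42).
The smallest clade enclosing both is (((isolate_83,isolate_31),(isolate_13,isolate_61,isolate_42)),isolate_3,(isolate_65,isolate_1)); the answer is its 8 terminal taxa in alphabetical order.

isolate_1, isolate_13, isolate_3, isolate_31, isolate_42, isolate_61, isolate_65, isolate_83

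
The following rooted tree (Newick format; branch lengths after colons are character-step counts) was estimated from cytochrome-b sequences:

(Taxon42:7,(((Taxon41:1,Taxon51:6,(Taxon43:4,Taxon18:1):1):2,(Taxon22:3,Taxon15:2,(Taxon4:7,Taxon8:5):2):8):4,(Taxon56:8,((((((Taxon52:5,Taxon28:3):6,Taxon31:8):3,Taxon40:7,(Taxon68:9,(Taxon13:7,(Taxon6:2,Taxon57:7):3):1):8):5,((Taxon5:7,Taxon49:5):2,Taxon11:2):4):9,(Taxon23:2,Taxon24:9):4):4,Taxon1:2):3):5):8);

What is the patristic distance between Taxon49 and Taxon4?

The path runs Taxon49 → … → MRCA → … → Taxon4; the MRCA is the node subtending (((Taxon41,Taxon51,(Taxon43,Taxon18)),(Taxon22,Taxon15,(Taxon4,Taxon8))),(Taxon56,((((((Taxon52,Taxon28),Taxon31),Taxon40,(Taxon68,(Taxon13,(Taxon6,Taxon57)))),((Taxon5,Taxon49),Taxon11)),(Taxon23,Taxon24)),Taxon1))).
Branch lengths along that path: 5 + 2 + 4 + 9 + 4 + 3 + 5 + 4 + 8 + 2 + 7 = 53.

53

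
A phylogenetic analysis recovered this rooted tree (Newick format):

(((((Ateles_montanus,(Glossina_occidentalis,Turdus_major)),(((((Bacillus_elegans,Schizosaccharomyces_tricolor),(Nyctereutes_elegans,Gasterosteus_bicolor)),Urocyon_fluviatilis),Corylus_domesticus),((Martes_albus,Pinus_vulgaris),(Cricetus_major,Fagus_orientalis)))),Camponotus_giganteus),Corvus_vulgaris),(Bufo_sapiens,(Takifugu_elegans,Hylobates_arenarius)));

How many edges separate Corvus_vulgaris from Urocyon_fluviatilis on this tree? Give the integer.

The MRCA of Corvus_vulgaris and Urocyon_fluviatilis is the node subtending ((((Ateles_montanus,(Glossina_occidentalis,Turdus_major)),(((((Bacillus_elegans,Schizosaccharomyces_tricolor),(Nyctereutes_elegans,Gasterosteus_bicolor)),Urocyon_fluviatilis),Corylus_domesticus),((Martes_albus,Pinus_vulgaris),(Cricetus_major,Fagus_orientalis)))),Camponotus_giganteus),Corvus_vulgaris).
From Corvus_vulgaris up to that node: 1 branch. From Urocyon_fluviatilis up to the same node: 6 branches. Total: 1 + 6 = 7.

7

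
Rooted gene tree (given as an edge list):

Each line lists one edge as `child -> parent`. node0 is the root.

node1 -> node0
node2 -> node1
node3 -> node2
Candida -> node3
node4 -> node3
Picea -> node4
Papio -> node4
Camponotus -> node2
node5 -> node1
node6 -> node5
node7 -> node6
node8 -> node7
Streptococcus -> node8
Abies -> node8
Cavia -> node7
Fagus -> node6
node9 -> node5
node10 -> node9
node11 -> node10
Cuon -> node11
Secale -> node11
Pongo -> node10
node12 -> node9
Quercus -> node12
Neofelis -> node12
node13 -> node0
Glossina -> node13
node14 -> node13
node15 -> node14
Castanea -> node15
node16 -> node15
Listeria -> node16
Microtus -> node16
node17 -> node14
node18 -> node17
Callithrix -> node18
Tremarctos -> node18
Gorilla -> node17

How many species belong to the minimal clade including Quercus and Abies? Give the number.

The MRCA of Quercus and Abies is the node subtending ((((Streptococcus,Abies),Cavia),Fagus),(((Cuon,Secale),Pongo),(Quercus,Neofelis))).
That clade contains 9 terminal taxa: Abies, Cavia, Cuon, Fagus, Neofelis, Pongo, Quercus, Secale, Streptococcus.

9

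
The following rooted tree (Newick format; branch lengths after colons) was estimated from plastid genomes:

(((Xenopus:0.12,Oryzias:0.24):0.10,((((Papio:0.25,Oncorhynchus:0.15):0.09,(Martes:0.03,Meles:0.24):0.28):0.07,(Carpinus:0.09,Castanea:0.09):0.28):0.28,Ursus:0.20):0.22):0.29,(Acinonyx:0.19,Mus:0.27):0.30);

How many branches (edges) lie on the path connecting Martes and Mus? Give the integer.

The MRCA of Martes and Mus is the root of the tree.
From Martes up to that node: 6 branches. From Mus up to the same node: 2 branches. Total: 6 + 2 = 8.

8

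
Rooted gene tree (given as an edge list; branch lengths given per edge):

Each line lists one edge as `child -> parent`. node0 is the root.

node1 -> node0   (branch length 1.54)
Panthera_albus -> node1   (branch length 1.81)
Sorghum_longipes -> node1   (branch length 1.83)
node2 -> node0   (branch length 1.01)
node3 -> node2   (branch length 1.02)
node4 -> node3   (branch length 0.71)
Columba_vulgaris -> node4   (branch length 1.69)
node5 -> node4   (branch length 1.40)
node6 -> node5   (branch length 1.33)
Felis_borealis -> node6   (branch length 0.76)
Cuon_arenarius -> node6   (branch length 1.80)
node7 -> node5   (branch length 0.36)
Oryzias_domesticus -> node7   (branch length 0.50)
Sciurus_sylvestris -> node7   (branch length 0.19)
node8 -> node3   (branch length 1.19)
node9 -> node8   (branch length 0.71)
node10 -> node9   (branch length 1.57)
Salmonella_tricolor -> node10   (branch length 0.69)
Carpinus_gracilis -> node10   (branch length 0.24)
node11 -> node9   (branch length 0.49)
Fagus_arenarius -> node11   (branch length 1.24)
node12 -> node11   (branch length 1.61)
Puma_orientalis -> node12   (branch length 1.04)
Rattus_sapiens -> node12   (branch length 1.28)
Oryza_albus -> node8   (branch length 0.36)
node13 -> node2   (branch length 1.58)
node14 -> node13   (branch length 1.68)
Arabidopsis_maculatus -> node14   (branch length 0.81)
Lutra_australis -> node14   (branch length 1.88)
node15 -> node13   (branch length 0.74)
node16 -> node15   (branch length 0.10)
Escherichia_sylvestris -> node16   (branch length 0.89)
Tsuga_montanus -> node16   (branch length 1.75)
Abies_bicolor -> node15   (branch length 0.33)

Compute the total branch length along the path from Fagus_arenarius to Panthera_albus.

The path runs Fagus_arenarius → … → MRCA → … → Panthera_albus; the MRCA is the root of the tree.
Branch lengths along that path: 1.24 + 0.49 + 0.71 + 1.19 + 1.02 + 1.01 + 1.54 + 1.81 = 9.01.

9.01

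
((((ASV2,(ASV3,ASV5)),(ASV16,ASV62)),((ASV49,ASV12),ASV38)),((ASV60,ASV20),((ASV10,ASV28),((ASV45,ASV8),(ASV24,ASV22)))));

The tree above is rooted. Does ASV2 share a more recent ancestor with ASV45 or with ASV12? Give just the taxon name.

The MRCA of ASV2 and ASV12 subtends (((ASV2,(ASV3,ASV5)),(ASV16,ASV62)),((ASV49,ASV12),ASV38)) (8 taxa).
The MRCA of ASV2 and ASV45 is the root, subtending the entire tree (16 taxa).
The first is nested inside the second, so ASV2 shares a more recent common ancestor with ASV12.

ASV12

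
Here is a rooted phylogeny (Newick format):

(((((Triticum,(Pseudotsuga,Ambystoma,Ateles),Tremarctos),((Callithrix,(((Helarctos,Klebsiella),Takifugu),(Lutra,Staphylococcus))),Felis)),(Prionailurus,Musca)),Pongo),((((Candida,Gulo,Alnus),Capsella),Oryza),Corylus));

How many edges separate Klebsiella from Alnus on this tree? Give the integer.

14

The MRCA of Klebsiella and Alnus is the root of the tree.
From Klebsiella up to that node: 9 branches. From Alnus up to the same node: 5 branches. Total: 9 + 5 = 14.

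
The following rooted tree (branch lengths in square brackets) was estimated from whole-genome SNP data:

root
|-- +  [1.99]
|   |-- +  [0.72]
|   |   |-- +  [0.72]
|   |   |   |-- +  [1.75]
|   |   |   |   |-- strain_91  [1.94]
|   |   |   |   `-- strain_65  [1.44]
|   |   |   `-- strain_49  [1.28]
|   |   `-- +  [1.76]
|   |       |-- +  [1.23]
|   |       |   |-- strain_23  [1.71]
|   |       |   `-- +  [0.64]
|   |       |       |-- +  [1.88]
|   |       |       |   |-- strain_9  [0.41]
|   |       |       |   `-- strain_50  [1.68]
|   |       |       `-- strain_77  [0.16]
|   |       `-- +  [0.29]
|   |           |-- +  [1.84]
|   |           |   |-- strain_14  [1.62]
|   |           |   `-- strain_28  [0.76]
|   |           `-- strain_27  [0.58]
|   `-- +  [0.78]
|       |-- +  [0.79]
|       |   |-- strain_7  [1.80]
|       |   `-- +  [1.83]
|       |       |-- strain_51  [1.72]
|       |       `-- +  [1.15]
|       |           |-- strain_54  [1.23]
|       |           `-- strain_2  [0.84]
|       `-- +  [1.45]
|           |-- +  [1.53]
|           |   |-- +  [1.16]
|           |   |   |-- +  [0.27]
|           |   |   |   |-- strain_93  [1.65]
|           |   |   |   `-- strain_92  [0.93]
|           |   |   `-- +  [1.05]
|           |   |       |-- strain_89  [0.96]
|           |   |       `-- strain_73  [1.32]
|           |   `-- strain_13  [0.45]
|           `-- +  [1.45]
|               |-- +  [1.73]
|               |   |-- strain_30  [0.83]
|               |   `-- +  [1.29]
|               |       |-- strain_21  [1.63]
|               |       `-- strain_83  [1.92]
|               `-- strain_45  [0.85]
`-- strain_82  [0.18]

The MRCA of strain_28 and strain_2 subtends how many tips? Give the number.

The MRCA of strain_28 and strain_2 is the node subtending ((((strain_91,strain_65),strain_49),((strain_23,((strain_9,strain_50),strain_77)),((strain_14,strain_28),strain_27))),((strain_7,(strain_51,(strain_54,strain_2))),((((strain_93,strain_92),(strain_89,strain_73)),strain_13),((strain_30,(strain_21,strain_83)),strain_45)))).
That clade contains 23 terminal taxa: strain_13, strain_14, strain_2, strain_21, strain_23, strain_27, strain_28, strain_30, strain_45, strain_49, strain_50, strain_51, strain_54, strain_65, strain_7, strain_73, strain_77, strain_83, strain_89, strain_9, strain_91, strain_92, strain_93.

23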